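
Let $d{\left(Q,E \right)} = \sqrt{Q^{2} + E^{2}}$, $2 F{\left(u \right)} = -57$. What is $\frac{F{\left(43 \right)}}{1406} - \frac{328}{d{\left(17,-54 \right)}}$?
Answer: $- \frac{3}{148} - \frac{328 \sqrt{3205}}{3205} \approx -5.814$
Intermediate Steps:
$F{\left(u \right)} = - \frac{57}{2}$ ($F{\left(u \right)} = \frac{1}{2} \left(-57\right) = - \frac{57}{2}$)
$d{\left(Q,E \right)} = \sqrt{E^{2} + Q^{2}}$
$\frac{F{\left(43 \right)}}{1406} - \frac{328}{d{\left(17,-54 \right)}} = - \frac{57}{2 \cdot 1406} - \frac{328}{\sqrt{\left(-54\right)^{2} + 17^{2}}} = \left(- \frac{57}{2}\right) \frac{1}{1406} - \frac{328}{\sqrt{2916 + 289}} = - \frac{3}{148} - \frac{328}{\sqrt{3205}} = - \frac{3}{148} - 328 \frac{\sqrt{3205}}{3205} = - \frac{3}{148} - \frac{328 \sqrt{3205}}{3205}$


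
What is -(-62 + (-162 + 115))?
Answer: 109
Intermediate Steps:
-(-62 + (-162 + 115)) = -(-62 - 47) = -1*(-109) = 109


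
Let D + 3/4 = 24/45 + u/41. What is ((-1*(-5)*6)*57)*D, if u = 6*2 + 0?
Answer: 10659/82 ≈ 129.99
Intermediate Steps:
u = 12 (u = 12 + 0 = 12)
D = 187/2460 (D = -3/4 + (24/45 + 12/41) = -3/4 + (24*(1/45) + 12*(1/41)) = -3/4 + (8/15 + 12/41) = -3/4 + 508/615 = 187/2460 ≈ 0.076016)
((-1*(-5)*6)*57)*D = ((-1*(-5)*6)*57)*(187/2460) = ((5*6)*57)*(187/2460) = (30*57)*(187/2460) = 1710*(187/2460) = 10659/82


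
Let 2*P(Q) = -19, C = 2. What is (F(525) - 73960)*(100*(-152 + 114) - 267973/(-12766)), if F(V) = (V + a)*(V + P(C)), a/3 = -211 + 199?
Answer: -1321998188281/1964 ≈ -6.7312e+8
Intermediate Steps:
P(Q) = -19/2 (P(Q) = (1/2)*(-19) = -19/2)
a = -36 (a = 3*(-211 + 199) = 3*(-12) = -36)
F(V) = (-36 + V)*(-19/2 + V) (F(V) = (V - 36)*(V - 19/2) = (-36 + V)*(-19/2 + V))
(F(525) - 73960)*(100*(-152 + 114) - 267973/(-12766)) = ((342 + 525**2 - 91/2*525) - 73960)*(100*(-152 + 114) - 267973/(-12766)) = ((342 + 275625 - 47775/2) - 73960)*(100*(-38) - 267973*(-1/12766)) = (504159/2 - 73960)*(-3800 + 267973/12766) = (356239/2)*(-48242827/12766) = -1321998188281/1964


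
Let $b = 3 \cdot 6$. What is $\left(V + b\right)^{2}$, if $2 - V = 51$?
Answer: $961$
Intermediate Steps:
$b = 18$
$V = -49$ ($V = 2 - 51 = -49$)
$\left(V + b\right)^{2} = \left(-49 + 18\right)^{2} = \left(-31\right)^{2} = 961$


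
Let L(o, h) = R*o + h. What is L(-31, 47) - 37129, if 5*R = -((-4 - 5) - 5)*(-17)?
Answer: -178032/5 ≈ -35606.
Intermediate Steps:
R = -238/5 (R = (-((-4 - 5) - 5)*(-17))/5 = (-(-9 - 5)*(-17))/5 = (-(-14)*(-17))/5 = (-1*238)/5 = (⅕)*(-238) = -238/5 ≈ -47.600)
L(o, h) = h - 238*o/5 (L(o, h) = -238*o/5 + h = h - 238*o/5)
L(-31, 47) - 37129 = (47 - 238/5*(-31)) - 37129 = (47 + 7378/5) - 37129 = 7613/5 - 37129 = -178032/5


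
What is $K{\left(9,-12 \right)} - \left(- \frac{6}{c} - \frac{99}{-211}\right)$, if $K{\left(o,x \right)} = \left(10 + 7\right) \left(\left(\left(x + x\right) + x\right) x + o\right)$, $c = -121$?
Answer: $\frac{191392662}{25531} \approx 7496.5$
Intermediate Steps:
$K{\left(o,x \right)} = 17 o + 51 x^{2}$ ($K{\left(o,x \right)} = 17 \left(\left(2 x + x\right) x + o\right) = 17 \left(3 x x + o\right) = 17 \left(3 x^{2} + o\right) = 17 \left(o + 3 x^{2}\right) = 17 o + 51 x^{2}$)
$K{\left(9,-12 \right)} - \left(- \frac{6}{c} - \frac{99}{-211}\right) = \left(17 \cdot 9 + 51 \left(-12\right)^{2}\right) - \left(- \frac{6}{-121} - \frac{99}{-211}\right) = \left(153 + 51 \cdot 144\right) - \left(\left(-6\right) \left(- \frac{1}{121}\right) - - \frac{99}{211}\right) = \left(153 + 7344\right) - \left(\frac{6}{121} + \frac{99}{211}\right) = 7497 - \frac{13245}{25531} = \frac{191392662}{25531}$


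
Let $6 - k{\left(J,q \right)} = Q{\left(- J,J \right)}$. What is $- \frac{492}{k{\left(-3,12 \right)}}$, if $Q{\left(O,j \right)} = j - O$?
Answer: $-41$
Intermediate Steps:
$k{\left(J,q \right)} = 6 - 2 J$ ($k{\left(J,q \right)} = 6 - \left(J - - J\right) = 6 - \left(J + J\right) = 6 - 2 J$)
$- \frac{492}{k{\left(-3,12 \right)}} = - \frac{492}{6 - -6} = - \frac{492}{6 + 6} = - \frac{492}{12} = \left(-492\right) \frac{1}{12} = -41$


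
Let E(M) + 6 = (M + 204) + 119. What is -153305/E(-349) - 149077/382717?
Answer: 58667659221/12246944 ≈ 4790.4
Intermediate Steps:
E(M) = 317 + M (E(M) = -6 + ((M + 204) + 119) = -6 + ((204 + M) + 119) = -6 + (323 + M) = 317 + M)
-153305/E(-349) - 149077/382717 = -153305/(317 - 349) - 149077/382717 = -153305/(-32) - 149077*1/382717 = -153305*(-1/32) - 149077/382717 = 153305/32 - 149077/382717 = 58667659221/12246944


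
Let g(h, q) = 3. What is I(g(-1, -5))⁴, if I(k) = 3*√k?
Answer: 729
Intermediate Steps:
I(g(-1, -5))⁴ = (3*√3)⁴ = 729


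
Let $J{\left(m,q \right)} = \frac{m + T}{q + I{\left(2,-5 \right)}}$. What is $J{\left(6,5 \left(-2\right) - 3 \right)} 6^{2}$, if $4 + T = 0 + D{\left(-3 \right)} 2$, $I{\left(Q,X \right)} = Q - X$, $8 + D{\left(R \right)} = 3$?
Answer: $48$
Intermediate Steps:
$D{\left(R \right)} = -5$ ($D{\left(R \right)} = -8 + 3 = -5$)
$T = -14$ ($T = -4 + \left(0 - 10\right) = -4 - 10 = -14$)
$J{\left(m,q \right)} = \frac{-14 + m}{7 + q}$ ($J{\left(m,q \right)} = \frac{m - 14}{q + \left(2 - -5\right)} = \frac{-14 + m}{q + \left(2 + 5\right)} = \frac{-14 + m}{q + 7} = \frac{-14 + m}{7 + q}$)
$J{\left(6,5 \left(-2\right) - 3 \right)} 6^{2} = \frac{-14 + 6}{7 + \left(5 \left(-2\right) - 3\right)} 6^{2} = \frac{1}{7 - 13} \left(-8\right) 36 = \frac{1}{-6} \left(-8\right) 36 = \left(- \frac{1}{6}\right) \left(-8\right) 36 = \frac{4}{3} \cdot 36 = 48$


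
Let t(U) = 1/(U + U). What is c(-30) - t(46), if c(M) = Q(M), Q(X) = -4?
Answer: -369/92 ≈ -4.0109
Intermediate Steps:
t(U) = 1/(2*U)
c(M) = -4
c(-30) - t(46) = -4 - 1/(2*46) = -4 - 1*1/92 = -4 - 1/92 = -369/92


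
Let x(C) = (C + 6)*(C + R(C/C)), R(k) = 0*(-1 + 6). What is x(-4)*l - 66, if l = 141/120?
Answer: -377/5 ≈ -75.400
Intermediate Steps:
R(k) = 0 (R(k) = 0*5 = 0)
x(C) = C*(6 + C) (x(C) = (C + 6)*(C + 0) = (6 + C)*C = C*(6 + C))
l = 47/40 (l = 141*(1/120) = 47/40 ≈ 1.1750)
x(-4)*l - 66 = -4*(6 - 4)*(47/40) - 66 = -4*2*(47/40) - 66 = -8*47/40 - 66 = -47/5 - 66 = -377/5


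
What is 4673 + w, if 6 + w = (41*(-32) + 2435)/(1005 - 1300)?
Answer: 1375642/295 ≈ 4663.2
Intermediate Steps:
w = -2893/295 (w = -6 + (41*(-32) + 2435)/(1005 - 1300) = -6 + (-1312 + 2435)/(-295) = -6 + 1123*(-1/295) = -6 - 1123/295 = -2893/295 ≈ -9.8068)
4673 + w = 4673 - 2893/295 = 1375642/295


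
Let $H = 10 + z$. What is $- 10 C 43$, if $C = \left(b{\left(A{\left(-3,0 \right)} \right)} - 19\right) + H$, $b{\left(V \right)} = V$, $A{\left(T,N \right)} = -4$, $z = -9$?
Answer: $9460$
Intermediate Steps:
$H = 1$ ($H = 10 - 9 = 1$)
$C = -22$ ($C = \left(-4 - 19\right) + 1 = -23 + 1 = -22$)
$- 10 C 43 = \left(-10\right) \left(-22\right) 43 = 220 \cdot 43 = 9460$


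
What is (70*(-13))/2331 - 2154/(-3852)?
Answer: 12029/71262 ≈ 0.16880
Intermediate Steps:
(70*(-13))/2331 - 2154/(-3852) = -910*1/2331 - 2154*(-1/3852) = -130/333 + 359/642 = 12029/71262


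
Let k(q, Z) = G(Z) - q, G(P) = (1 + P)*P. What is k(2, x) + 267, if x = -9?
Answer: 337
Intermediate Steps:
G(P) = P*(1 + P)
k(q, Z) = -q + Z*(1 + Z) (k(q, Z) = Z*(1 + Z) - q = -q + Z*(1 + Z))
k(2, x) + 267 = (-1*2 - 9*(1 - 9)) + 267 = (-2 - 9*(-8)) + 267 = (-2 + 72) + 267 = 70 + 267 = 337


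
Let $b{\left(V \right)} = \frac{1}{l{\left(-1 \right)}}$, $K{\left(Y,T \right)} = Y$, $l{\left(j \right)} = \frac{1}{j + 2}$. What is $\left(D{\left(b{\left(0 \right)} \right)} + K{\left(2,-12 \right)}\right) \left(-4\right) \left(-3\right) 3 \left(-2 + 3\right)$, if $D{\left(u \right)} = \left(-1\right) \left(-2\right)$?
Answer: $144$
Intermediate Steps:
$l{\left(j \right)} = \frac{1}{2 + j}$
$b{\left(V \right)} = 1$ ($b{\left(V \right)} = \frac{1}{\frac{1}{2 - 1}} = \frac{1}{1^{-1}} = 1^{-1} = 1$)
$D{\left(u \right)} = 2$
$\left(D{\left(b{\left(0 \right)} \right)} + K{\left(2,-12 \right)}\right) \left(-4\right) \left(-3\right) 3 \left(-2 + 3\right) = \left(2 + 2\right) \left(-4\right) \left(-3\right) 3 \left(-2 + 3\right) = 4 \cdot 12 \cdot 3 \cdot 1 = 4 \cdot 12 \cdot 3 = 4 \cdot 36 = 144$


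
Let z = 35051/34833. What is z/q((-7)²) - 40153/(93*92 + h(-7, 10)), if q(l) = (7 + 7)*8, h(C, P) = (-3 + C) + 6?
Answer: -19543622767/4170485424 ≈ -4.6862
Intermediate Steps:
h(C, P) = 3 + C
z = 35051/34833 (z = 35051*(1/34833) = 35051/34833 ≈ 1.0063)
q(l) = 112 (q(l) = 14*8 = 112)
z/q((-7)²) - 40153/(93*92 + h(-7, 10)) = (35051/34833)/112 - 40153/(93*92 + (3 - 7)) = (35051/34833)*(1/112) - 40153/(8556 - 4) = 35051/3901296 - 40153/8552 = -19543622767/4170485424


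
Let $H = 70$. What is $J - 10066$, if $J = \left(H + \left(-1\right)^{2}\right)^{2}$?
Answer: $-5025$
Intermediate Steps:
$J = 5041$ ($J = \left(70 + \left(-1\right)^{2}\right)^{2} = \left(70 + 1\right)^{2} = 71^{2} = 5041$)
$J - 10066 = 5041 - 10066 = -5025$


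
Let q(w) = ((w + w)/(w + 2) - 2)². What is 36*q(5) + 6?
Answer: 870/49 ≈ 17.755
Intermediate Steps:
q(w) = (-2 + 2*w/(2 + w))² (q(w) = ((2*w)/(2 + w) - 2)² = (2*w/(2 + w) - 2)² = (-2 + 2*w/(2 + w))²)
36*q(5) + 6 = 36*(16/(2 + 5)²) + 6 = 36*(16/7²) + 6 = 36*(16*(1/49)) + 6 = 36*(16/49) + 6 = 576/49 + 6 = 870/49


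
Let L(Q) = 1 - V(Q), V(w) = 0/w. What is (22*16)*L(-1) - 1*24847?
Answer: -24495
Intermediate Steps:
V(w) = 0
L(Q) = 1 (L(Q) = 1 - 1*0 = 1 + 0 = 1)
(22*16)*L(-1) - 1*24847 = (22*16)*1 - 1*24847 = 352*1 - 24847 = 352 - 24847 = -24495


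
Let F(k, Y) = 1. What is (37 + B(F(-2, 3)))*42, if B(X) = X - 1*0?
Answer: 1596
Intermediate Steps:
B(X) = X (B(X) = X + 0 = X)
(37 + B(F(-2, 3)))*42 = (37 + 1)*42 = 38*42 = 1596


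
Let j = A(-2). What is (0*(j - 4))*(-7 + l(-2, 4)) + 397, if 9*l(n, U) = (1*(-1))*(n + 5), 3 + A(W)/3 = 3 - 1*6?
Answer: 397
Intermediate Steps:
A(W) = -18 (A(W) = -9 + 3*(3 - 1*6) = -9 + 3*(3 - 6) = -9 + 3*(-3) = -9 - 9 = -18)
j = -18
l(n, U) = -5/9 - n/9 (l(n, U) = ((1*(-1))*(n + 5))/9 = (-(5 + n))/9 = (-5 - n)/9 = -5/9 - n/9)
(0*(j - 4))*(-7 + l(-2, 4)) + 397 = (0*(-18 - 4))*(-7 + (-5/9 - ⅑*(-2))) + 397 = (0*(-22))*(-7 + (-5/9 + 2/9)) + 397 = 0*(-7 - ⅓) + 397 = 0*(-22/3) + 397 = 0 + 397 = 397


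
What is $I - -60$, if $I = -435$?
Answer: $-375$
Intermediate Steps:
$I - -60 = -435 - -60 = -435 + 60 = -375$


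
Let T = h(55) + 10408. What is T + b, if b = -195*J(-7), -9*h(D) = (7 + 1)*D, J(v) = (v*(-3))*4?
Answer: -54188/9 ≈ -6020.9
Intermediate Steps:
J(v) = -12*v (J(v) = -3*v*4 = -12*v)
h(D) = -8*D/9 (h(D) = -(7 + 1)*D/9 = -8*D/9)
b = -16380 (b = -(-2340)*(-7) = -195*84 = -16380)
T = 93232/9 (T = -8/9*55 + 10408 = -440/9 + 10408 = 93232/9 ≈ 10359.)
T + b = 93232/9 - 16380 = -54188/9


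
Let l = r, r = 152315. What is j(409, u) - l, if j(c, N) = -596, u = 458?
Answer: -152911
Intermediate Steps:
l = 152315
j(409, u) - l = -596 - 1*152315 = -596 - 152315 = -152911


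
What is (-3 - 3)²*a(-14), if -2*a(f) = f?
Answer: 252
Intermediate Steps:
a(f) = -f/2
(-3 - 3)²*a(-14) = (-3 - 3)²*(-½*(-14)) = (-6)²*7 = 36*7 = 252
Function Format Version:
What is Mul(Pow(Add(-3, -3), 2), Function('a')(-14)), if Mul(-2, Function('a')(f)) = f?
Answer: 252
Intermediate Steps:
Function('a')(f) = Mul(Rational(-1, 2), f)
Mul(Pow(Add(-3, -3), 2), Function('a')(-14)) = Mul(Pow(Add(-3, -3), 2), Mul(Rational(-1, 2), -14)) = Mul(Pow(-6, 2), 7) = Mul(36, 7) = 252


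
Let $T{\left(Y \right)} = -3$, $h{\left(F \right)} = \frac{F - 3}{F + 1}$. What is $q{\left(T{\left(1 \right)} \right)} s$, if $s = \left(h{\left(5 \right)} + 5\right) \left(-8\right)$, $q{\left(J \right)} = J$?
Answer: $128$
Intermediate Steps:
$h{\left(F \right)} = \frac{-3 + F}{1 + F}$
$s = - \frac{128}{3}$ ($s = \left(\frac{-3 + 5}{1 + 5} + 5\right) \left(-8\right) = \left(\frac{1}{6} \cdot 2 + 5\right) \left(-8\right) = \left(\frac{1}{3} + 5\right) \left(-8\right) = \frac{16}{3} \left(-8\right) = - \frac{128}{3} \approx -42.667$)
$q{\left(T{\left(1 \right)} \right)} s = \left(-3\right) \left(- \frac{128}{3}\right) = 128$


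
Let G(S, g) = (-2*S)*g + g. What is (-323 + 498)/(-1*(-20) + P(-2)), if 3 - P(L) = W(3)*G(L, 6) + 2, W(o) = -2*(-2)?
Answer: -175/99 ≈ -1.7677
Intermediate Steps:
W(o) = 4
G(S, g) = g - 2*S*g (G(S, g) = -2*S*g + g = g - 2*S*g)
P(L) = -23 + 48*L (P(L) = 3 - (4*(6*(1 - 2*L)) + 2) = 3 - (4*(6 - 12*L) + 2) = 3 - ((24 - 48*L) + 2) = 3 - (26 - 48*L) = 3 + (-26 + 48*L) = -23 + 48*L)
(-323 + 498)/(-1*(-20) + P(-2)) = (-323 + 498)/(-1*(-20) + (-23 + 48*(-2))) = 175/(20 + (-23 - 96)) = 175/(20 - 119) = 175/(-99) = 175*(-1/99) = -175/99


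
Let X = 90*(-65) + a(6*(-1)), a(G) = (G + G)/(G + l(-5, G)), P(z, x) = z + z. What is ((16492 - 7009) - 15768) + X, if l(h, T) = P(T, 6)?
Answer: -36403/3 ≈ -12134.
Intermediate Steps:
P(z, x) = 2*z
l(h, T) = 2*T
a(G) = 2/3 (a(G) = (G + G)/(G + 2*G) = (2*G)/((3*G)) = (2*G)*(1/(3*G)) = 2/3)
X = -17548/3 (X = 90*(-65) + 2/3 = -5850 + 2/3 = -17548/3 ≈ -5849.3)
((16492 - 7009) - 15768) + X = ((16492 - 7009) - 15768) - 17548/3 = (9483 - 15768) - 17548/3 = -6285 - 17548/3 = -36403/3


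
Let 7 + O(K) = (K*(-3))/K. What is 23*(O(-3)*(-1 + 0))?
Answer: 230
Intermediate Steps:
O(K) = -10 (O(K) = -7 + (K*(-3))/K = -7 + (-3*K)/K = -7 - 3 = -10)
23*(O(-3)*(-1 + 0)) = 23*(-10*(-1 + 0)) = 23*(-10*(-1)) = 23*10 = 230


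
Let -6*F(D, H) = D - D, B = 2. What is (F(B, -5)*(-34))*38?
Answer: 0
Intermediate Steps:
F(D, H) = 0 (F(D, H) = -(D - D)/6 = -1/6*0 = 0)
(F(B, -5)*(-34))*38 = (0*(-34))*38 = 0*38 = 0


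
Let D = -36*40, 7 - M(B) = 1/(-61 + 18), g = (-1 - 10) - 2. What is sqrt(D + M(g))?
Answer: I*sqrt(2649574)/43 ≈ 37.855*I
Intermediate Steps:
g = -13 (g = -11 - 2 = -13)
M(B) = 302/43 (M(B) = 7 - 1/(-61 + 18) = 7 - 1/(-43) = 7 - 1*(-1/43) = 7 + 1/43 = 302/43)
D = -1440
sqrt(D + M(g)) = sqrt(-1440 + 302/43) = sqrt(-61618/43) = I*sqrt(2649574)/43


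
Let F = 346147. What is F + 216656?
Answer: 562803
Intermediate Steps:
F + 216656 = 346147 + 216656 = 562803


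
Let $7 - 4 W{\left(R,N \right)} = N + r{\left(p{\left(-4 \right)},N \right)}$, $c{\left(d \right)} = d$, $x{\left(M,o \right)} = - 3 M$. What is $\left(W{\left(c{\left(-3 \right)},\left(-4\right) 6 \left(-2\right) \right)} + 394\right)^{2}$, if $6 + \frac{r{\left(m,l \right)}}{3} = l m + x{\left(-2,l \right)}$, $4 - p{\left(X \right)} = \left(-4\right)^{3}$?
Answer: $\frac{68178049}{16} \approx 4.2611 \cdot 10^{6}$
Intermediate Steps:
$p{\left(X \right)} = 68$ ($p{\left(X \right)} = 4 - \left(-4\right)^{3} = 4 - -64 = 4 + 64 = 68$)
$r{\left(m,l \right)} = 3 l m$ ($r{\left(m,l \right)} = -18 + 3 \left(l m - -6\right) = -18 + 3 \left(l m + 6\right) = -18 + 3 \left(6 + l m\right) = -18 + \left(18 + 3 l m\right) = 3 l m$)
$W{\left(R,N \right)} = \frac{7}{4} - \frac{205 N}{4}$ ($W{\left(R,N \right)} = \frac{7}{4} - \frac{N + 3 N 68}{4} = \frac{7}{4} - \frac{N + 204 N}{4} = \frac{7}{4} - \frac{205 N}{4}$)
$\left(W{\left(c{\left(-3 \right)},\left(-4\right) 6 \left(-2\right) \right)} + 394\right)^{2} = \left(\left(\frac{7}{4} - \frac{205 \left(-4\right) 6 \left(-2\right)}{4}\right) + 394\right)^{2} = \left(\left(\frac{7}{4} - \frac{205 \left(\left(-24\right) \left(-2\right)\right)}{4}\right) + 394\right)^{2} = \left(\left(\frac{7}{4} - 2460\right) + 394\right)^{2} = \left(- \frac{9833}{4} + 394\right)^{2} = \left(- \frac{8257}{4}\right)^{2} = \frac{68178049}{16}$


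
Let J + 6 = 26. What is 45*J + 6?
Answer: 906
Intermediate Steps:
J = 20 (J = -6 + 26 = 20)
45*J + 6 = 45*20 + 6 = 900 + 6 = 906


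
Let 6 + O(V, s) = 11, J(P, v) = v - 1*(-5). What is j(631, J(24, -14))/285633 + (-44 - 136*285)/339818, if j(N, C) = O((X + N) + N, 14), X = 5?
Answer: -5541001921/48531617397 ≈ -0.11417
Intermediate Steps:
J(P, v) = 5 + v (J(P, v) = v + 5 = 5 + v)
O(V, s) = 5 (O(V, s) = -6 + 11 = 5)
j(N, C) = 5
j(631, J(24, -14))/285633 + (-44 - 136*285)/339818 = 5/285633 + (-44 - 136*285)/339818 = 5*(1/285633) + (-44 - 38760)*(1/339818) = 5/285633 - 38804*1/339818 = 5/285633 - 19402/169909 = -5541001921/48531617397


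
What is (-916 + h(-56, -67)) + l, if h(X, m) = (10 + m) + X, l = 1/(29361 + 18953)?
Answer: -49715105/48314 ≈ -1029.0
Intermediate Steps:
l = 1/48314 ≈ 2.0698e-5
h(X, m) = 10 + X + m
(-916 + h(-56, -67)) + l = (-916 + (10 - 56 - 67)) + 1/48314 = (-916 - 113) + 1/48314 = -1029 + 1/48314 = -49715105/48314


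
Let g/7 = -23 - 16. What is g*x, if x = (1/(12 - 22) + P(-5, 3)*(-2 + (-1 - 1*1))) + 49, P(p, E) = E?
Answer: -100737/10 ≈ -10074.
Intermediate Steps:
g = -273 (g = 7*(-23 - 16) = 7*(-39) = -273)
x = 369/10 (x = (1/(12 - 22) + 3*(-2 + (-1 - 1*1))) + 49 = (1/(-10) + 3*(-2 + (-1 - 1))) + 49 = (-⅒ + 3*(-2 - 2)) + 49 = (-⅒ + 3*(-4)) + 49 = (-⅒ - 12) + 49 = -121/10 + 49 = 369/10 ≈ 36.900)
g*x = -273*369/10 = -100737/10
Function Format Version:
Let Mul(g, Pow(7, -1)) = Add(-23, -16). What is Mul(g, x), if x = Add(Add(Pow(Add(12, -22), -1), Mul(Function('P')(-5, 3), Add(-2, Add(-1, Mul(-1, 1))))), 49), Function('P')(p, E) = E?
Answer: Rational(-100737, 10) ≈ -10074.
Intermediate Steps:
g = -273 (g = Mul(7, Add(-23, -16)) = Mul(7, -39) = -273)
x = Rational(369, 10) (x = Add(Add(Pow(Add(12, -22), -1), Mul(3, Add(-2, Add(-1, Mul(-1, 1))))), 49) = Add(Add(Pow(-10, -1), Mul(3, Add(-2, Add(-1, -1)))), 49) = Add(Add(Rational(-1, 10), Mul(3, Add(-2, -2))), 49) = Add(Add(Rational(-1, 10), Mul(3, -4)), 49) = Add(Add(Rational(-1, 10), -12), 49) = Add(Rational(-121, 10), 49) = Rational(369, 10) ≈ 36.900)
Mul(g, x) = Mul(-273, Rational(369, 10)) = Rational(-100737, 10)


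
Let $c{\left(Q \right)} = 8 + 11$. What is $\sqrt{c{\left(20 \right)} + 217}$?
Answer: $2 \sqrt{59} \approx 15.362$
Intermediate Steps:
$c{\left(Q \right)} = 19$
$\sqrt{c{\left(20 \right)} + 217} = \sqrt{19 + 217} = \sqrt{236} = 2 \sqrt{59}$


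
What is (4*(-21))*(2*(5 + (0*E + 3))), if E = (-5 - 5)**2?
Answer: -1344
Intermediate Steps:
E = 100 (E = (-10)**2 = 100)
(4*(-21))*(2*(5 + (0*E + 3))) = (4*(-21))*(2*(5 + (0*100 + 3))) = -168*(5 + (0 + 3)) = -168*(5 + 3) = -168*8 = -84*16 = -1344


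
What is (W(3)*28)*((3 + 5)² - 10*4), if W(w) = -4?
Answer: -2688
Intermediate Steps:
(W(3)*28)*((3 + 5)² - 10*4) = (-4*28)*((3 + 5)² - 10*4) = -112*(8² - 40) = -112*(64 - 40) = -112*24 = -2688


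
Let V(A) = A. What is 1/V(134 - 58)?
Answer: 1/76 ≈ 0.013158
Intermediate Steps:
1/V(134 - 58) = 1/(134 - 58) = 1/76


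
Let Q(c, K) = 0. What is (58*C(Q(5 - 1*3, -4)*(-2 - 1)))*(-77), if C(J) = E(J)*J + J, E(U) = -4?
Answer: 0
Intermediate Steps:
C(J) = -3*J (C(J) = -4*J + J = -3*J)
(58*C(Q(5 - 1*3, -4)*(-2 - 1)))*(-77) = (58*(-0*(-2 - 1)))*(-77) = (58*(-0*(-3)))*(-77) = (58*(-3*0))*(-77) = (58*0)*(-77) = 0*(-77) = 0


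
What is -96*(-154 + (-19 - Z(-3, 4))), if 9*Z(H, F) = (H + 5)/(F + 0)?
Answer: 49840/3 ≈ 16613.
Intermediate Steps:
Z(H, F) = (5 + H)/(9*F) (Z(H, F) = ((H + 5)/(F + 0))/9 = ((5 + H)/F)/9 = (5 + H)/(9*F))
-96*(-154 + (-19 - Z(-3, 4))) = -96*(-154 + (-19 - (5 - 3)/(9*4))) = -96*(-154 + (-19 - 2/(9*4))) = -96*(-154 + (-19 - 1*1/18)) = -96*(-154 + (-19 - 1/18)) = -96*(-154 - 343/18) = -96*(-3115/18) = 49840/3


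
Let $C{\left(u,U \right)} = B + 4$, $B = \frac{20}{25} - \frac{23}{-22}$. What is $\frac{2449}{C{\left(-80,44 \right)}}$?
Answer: $\frac{269390}{643} \approx 418.96$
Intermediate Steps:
$B = \frac{203}{110}$ ($B = 20 \cdot \frac{1}{25} - - \frac{23}{22} = \frac{4}{5} + \frac{23}{22} = \frac{203}{110} \approx 1.8455$)
$C{\left(u,U \right)} = \frac{643}{110}$ ($C{\left(u,U \right)} = \frac{203}{110} + 4 = \frac{643}{110}$)
$\frac{2449}{C{\left(-80,44 \right)}} = \frac{2449}{\frac{643}{110}} = 2449 \cdot \frac{110}{643} = \frac{269390}{643}$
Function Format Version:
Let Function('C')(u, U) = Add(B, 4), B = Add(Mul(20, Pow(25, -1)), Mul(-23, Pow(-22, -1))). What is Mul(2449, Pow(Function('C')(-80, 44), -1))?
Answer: Rational(269390, 643) ≈ 418.96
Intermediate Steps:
B = Rational(203, 110) (B = Add(Mul(20, Rational(1, 25)), Mul(-23, Rational(-1, 22))) = Add(Rational(4, 5), Rational(23, 22)) = Rational(203, 110) ≈ 1.8455)
Function('C')(u, U) = Rational(643, 110) (Function('C')(u, U) = Add(Rational(203, 110), 4) = Rational(643, 110))
Mul(2449, Pow(Function('C')(-80, 44), -1)) = Mul(2449, Pow(Rational(643, 110), -1)) = Mul(2449, Rational(110, 643)) = Rational(269390, 643)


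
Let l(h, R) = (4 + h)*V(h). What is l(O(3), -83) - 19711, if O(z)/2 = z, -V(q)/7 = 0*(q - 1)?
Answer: -19711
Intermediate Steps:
V(q) = 0 (V(q) = -0*(q - 1) = -0*(-1 + q) = -7*0 = 0)
O(z) = 2*z
l(h, R) = 0 (l(h, R) = (4 + h)*0 = 0)
l(O(3), -83) - 19711 = 0 - 19711 = -19711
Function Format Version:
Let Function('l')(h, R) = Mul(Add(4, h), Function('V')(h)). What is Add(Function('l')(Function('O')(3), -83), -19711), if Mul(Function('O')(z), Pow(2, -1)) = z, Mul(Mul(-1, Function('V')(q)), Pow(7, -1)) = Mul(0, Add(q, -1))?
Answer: -19711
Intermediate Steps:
Function('V')(q) = 0 (Function('V')(q) = Mul(-7, Mul(0, Add(q, -1))) = Mul(-7, Mul(0, Add(-1, q))) = Mul(-7, 0) = 0)
Function('O')(z) = Mul(2, z)
Function('l')(h, R) = 0 (Function('l')(h, R) = Mul(Add(4, h), 0) = 0)
Add(Function('l')(Function('O')(3), -83), -19711) = Add(0, -19711) = -19711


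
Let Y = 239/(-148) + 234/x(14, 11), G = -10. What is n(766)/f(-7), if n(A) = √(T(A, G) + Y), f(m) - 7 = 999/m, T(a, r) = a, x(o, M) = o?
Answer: -√209587721/70300 ≈ -0.20593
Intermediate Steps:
f(m) = 7 + 999/m
Y = 15643/1036 (Y = 239/(-148) + 234/14 = 239*(-1/148) + 234*(1/14) = -239/148 + 117/7 = 15643/1036 ≈ 15.099)
n(A) = √(15643/1036 + A) (n(A) = √(A + 15643/1036) = √(15643/1036 + A))
n(766)/f(-7) = (√(4051537 + 268324*766)/518)/(7 + 999/(-7)) = (√(4051537 + 205536184)/518)/(7 + 999*(-⅐)) = (√209587721/518)/(7 - 999/7) = (√209587721/518)/(-950/7) = (√209587721/518)*(-7/950) = -√209587721/70300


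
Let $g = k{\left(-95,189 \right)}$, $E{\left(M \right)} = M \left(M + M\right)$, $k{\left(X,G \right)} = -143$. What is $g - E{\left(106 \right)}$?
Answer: $-22615$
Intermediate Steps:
$E{\left(M \right)} = 2 M^{2}$ ($E{\left(M \right)} = M 2 M = 2 M^{2}$)
$g = -143$
$g - E{\left(106 \right)} = -143 - 2 \cdot 106^{2} = -143 - 2 \cdot 11236 = -143 - 22472 = -22615$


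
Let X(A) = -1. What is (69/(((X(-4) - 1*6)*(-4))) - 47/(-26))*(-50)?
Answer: -38875/182 ≈ -213.60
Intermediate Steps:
(69/(((X(-4) - 1*6)*(-4))) - 47/(-26))*(-50) = (69/(((-1 - 1*6)*(-4))) - 47/(-26))*(-50) = (69/(((-1 - 6)*(-4))) - 47*(-1/26))*(-50) = (69/((-7*(-4))) + 47/26)*(-50) = (69/28 + 47/26)*(-50) = (1555/364)*(-50) = -38875/182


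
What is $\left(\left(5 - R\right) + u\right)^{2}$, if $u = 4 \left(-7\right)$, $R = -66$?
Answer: $1849$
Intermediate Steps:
$u = -28$
$\left(\left(5 - R\right) + u\right)^{2} = \left(\left(5 - -66\right) - 28\right)^{2} = \left(\left(5 + 66\right) - 28\right)^{2} = \left(71 - 28\right)^{2} = 43^{2} = 1849$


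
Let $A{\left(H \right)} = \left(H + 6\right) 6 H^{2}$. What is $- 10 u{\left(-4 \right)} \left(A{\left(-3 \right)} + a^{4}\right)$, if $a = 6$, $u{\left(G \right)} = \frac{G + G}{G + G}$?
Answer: $-14580$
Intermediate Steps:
$u{\left(G \right)} = 1$ ($u{\left(G \right)} = \frac{2 G}{2 G} = 2 G \frac{1}{2 G} = 1$)
$A{\left(H \right)} = H^{2} \left(36 + 6 H\right)$ ($A{\left(H \right)} = \left(6 + H\right) 6 H^{2} = \left(36 + 6 H\right) H^{2} = H^{2} \left(36 + 6 H\right)$)
$- 10 u{\left(-4 \right)} \left(A{\left(-3 \right)} + a^{4}\right) = \left(-10\right) 1 \left(6 \left(-3\right)^{2} \left(6 - 3\right) + 6^{4}\right) = - 10 \left(6 \cdot 9 \cdot 3 + 1296\right) = - 10 \left(162 + 1296\right) = \left(-10\right) 1458 = -14580$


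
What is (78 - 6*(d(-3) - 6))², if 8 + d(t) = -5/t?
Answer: 23104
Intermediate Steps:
d(t) = -8 - 5/t
(78 - 6*(d(-3) - 6))² = (78 - 6*((-8 - 5/(-3)) - 6))² = (78 - 6*((-8 - 5*(-⅓)) - 6))² = (78 - 6*((-8 + 5/3) - 6))² = (78 - 6*(-19/3 - 6))² = (78 - 6*(-37/3))² = (78 + 74)² = 152² = 23104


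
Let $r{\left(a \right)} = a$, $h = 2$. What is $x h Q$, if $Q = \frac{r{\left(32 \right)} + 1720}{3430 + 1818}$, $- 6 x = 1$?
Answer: $- \frac{73}{656} \approx -0.11128$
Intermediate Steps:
$x = - \frac{1}{6}$ ($x = \left(- \frac{1}{6}\right) 1 = - \frac{1}{6} \approx -0.16667$)
$Q = \frac{219}{656}$ ($Q = \frac{32 + 1720}{3430 + 1818} = \frac{1752}{5248} = 1752 \cdot \frac{1}{5248} = \frac{219}{656} \approx 0.33384$)
$x h Q = \left(- \frac{1}{6}\right) 2 \cdot \frac{219}{656} = \left(- \frac{1}{3}\right) \frac{219}{656} = - \frac{73}{656}$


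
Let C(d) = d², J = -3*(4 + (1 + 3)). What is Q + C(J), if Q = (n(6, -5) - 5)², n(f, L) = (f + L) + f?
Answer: 580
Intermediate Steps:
n(f, L) = L + 2*f (n(f, L) = (L + f) + f = L + 2*f)
J = -24 (J = -3*(4 + 4) = -3*8 = -24)
Q = 4 (Q = ((-5 + 2*6) - 5)² = ((-5 + 12) - 5)² = (7 - 5)² = 2² = 4)
Q + C(J) = 4 + (-24)² = 4 + 576 = 580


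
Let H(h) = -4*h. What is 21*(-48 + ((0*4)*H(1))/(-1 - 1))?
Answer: -1008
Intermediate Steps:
21*(-48 + ((0*4)*H(1))/(-1 - 1)) = 21*(-48 + ((0*4)*(-4*1))/(-1 - 1)) = 21*(-48 + (0*(-4))/(-2)) = 21*(-48 + 0*(-½)) = 21*(-48 + 0) = 21*(-48) = -1008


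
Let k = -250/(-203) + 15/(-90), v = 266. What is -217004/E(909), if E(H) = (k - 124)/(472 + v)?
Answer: 195061423536/149735 ≈ 1.3027e+6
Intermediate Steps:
k = 1297/1218 (k = -250*(-1/203) + 15*(-1/90) = 250/203 - ⅙ = 1297/1218 ≈ 1.0649)
E(H) = -149735/898884 (E(H) = (1297/1218 - 124)/(472 + 266) = -149735/1218/738 = -149735/1218*1/738 = -149735/898884)
-217004/E(909) = -217004/(-149735/898884) = -217004*(-898884/149735) = 195061423536/149735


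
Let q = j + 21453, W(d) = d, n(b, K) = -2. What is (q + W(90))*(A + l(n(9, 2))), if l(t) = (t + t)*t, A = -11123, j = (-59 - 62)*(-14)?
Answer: -258279255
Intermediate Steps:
j = 1694 (j = -121*(-14) = 1694)
l(t) = 2*t² (l(t) = (2*t)*t = 2*t²)
q = 23147 (q = 1694 + 21453 = 23147)
(q + W(90))*(A + l(n(9, 2))) = (23147 + 90)*(-11123 + 2*(-2)²) = 23237*(-11123 + 2*4) = 23237*(-11123 + 8) = 23237*(-11115) = -258279255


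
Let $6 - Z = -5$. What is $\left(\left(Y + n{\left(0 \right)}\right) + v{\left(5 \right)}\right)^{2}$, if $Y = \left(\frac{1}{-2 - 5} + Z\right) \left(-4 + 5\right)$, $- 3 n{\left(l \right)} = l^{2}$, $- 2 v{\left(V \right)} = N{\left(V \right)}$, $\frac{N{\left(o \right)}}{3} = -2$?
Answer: $\frac{9409}{49} \approx 192.02$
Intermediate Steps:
$Z = 11$ ($Z = 6 - -5 = 6 + 5 = 11$)
$N{\left(o \right)} = -6$ ($N{\left(o \right)} = 3 \left(-2\right) = -6$)
$v{\left(V \right)} = 3$ ($v{\left(V \right)} = \left(- \frac{1}{2}\right) \left(-6\right) = 3$)
$n{\left(l \right)} = - \frac{l^{2}}{3}$
$Y = \frac{76}{7}$ ($Y = \left(\frac{1}{-2 - 5} + 11\right) \left(-4 + 5\right) = \left(\frac{1}{-7} + 11\right) 1 = \left(- \frac{1}{7} + 11\right) 1 = \frac{76}{7} \cdot 1 = \frac{76}{7} \approx 10.857$)
$\left(\left(Y + n{\left(0 \right)}\right) + v{\left(5 \right)}\right)^{2} = \left(\left(\frac{76}{7} - \frac{0^{2}}{3}\right) + 3\right)^{2} = \left(\left(\frac{76}{7} - 0\right) + 3\right)^{2} = \left(\left(\frac{76}{7} + 0\right) + 3\right)^{2} = \left(\frac{76}{7} + 3\right)^{2} = \left(\frac{97}{7}\right)^{2} = \frac{9409}{49}$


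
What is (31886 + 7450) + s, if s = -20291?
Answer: 19045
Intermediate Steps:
(31886 + 7450) + s = (31886 + 7450) - 20291 = 39336 - 20291 = 19045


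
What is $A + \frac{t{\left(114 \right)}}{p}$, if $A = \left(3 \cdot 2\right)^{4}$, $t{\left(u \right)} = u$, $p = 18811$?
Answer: $\frac{24379170}{18811} \approx 1296.0$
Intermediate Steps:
$A = 1296$ ($A = 6^{4} = 1296$)
$A + \frac{t{\left(114 \right)}}{p} = 1296 + \frac{114}{18811} = \frac{24379170}{18811}$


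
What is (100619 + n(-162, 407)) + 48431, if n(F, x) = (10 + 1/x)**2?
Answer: 24706556491/165649 ≈ 1.4915e+5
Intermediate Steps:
(100619 + n(-162, 407)) + 48431 = (100619 + (1 + 10*407)**2/407**2) + 48431 = (100619 + (1 + 4070)**2/165649) + 48431 = (100619 + (1/165649)*4071**2) + 48431 = (100619 + (1/165649)*16573041) + 48431 = (100619 + 16573041/165649) + 48431 = 16684009772/165649 + 48431 = 24706556491/165649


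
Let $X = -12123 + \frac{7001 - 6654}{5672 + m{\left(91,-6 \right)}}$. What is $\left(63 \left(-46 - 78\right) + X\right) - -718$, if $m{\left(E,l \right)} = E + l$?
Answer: $- \frac{110631922}{5757} \approx -19217.0$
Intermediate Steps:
$X = - \frac{69791764}{5757}$ ($X = -12123 + \frac{7001 - 6654}{5672 + \left(91 - 6\right)} = -12123 + \frac{347}{5672 + 85} = -12123 + \frac{347}{5757} = - \frac{69791764}{5757} \approx -12123.0$)
$\left(63 \left(-46 - 78\right) + X\right) - -718 = \left(63 \left(-46 - 78\right) - \frac{69791764}{5757}\right) - -718 = \left(63 \left(-124\right) - \frac{69791764}{5757}\right) + 718 = \left(-7812 - \frac{69791764}{5757}\right) + 718 = - \frac{114765448}{5757} + 718 = - \frac{110631922}{5757}$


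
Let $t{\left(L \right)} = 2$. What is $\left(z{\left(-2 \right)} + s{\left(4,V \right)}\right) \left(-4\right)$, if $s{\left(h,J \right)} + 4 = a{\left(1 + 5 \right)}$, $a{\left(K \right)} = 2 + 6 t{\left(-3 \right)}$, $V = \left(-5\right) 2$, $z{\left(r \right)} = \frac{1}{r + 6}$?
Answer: $-41$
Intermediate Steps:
$z{\left(r \right)} = \frac{1}{6 + r}$
$V = -10$
$a{\left(K \right)} = 14$ ($a{\left(K \right)} = 2 + 6 \cdot 2 = 2 + 12 = 14$)
$s{\left(h,J \right)} = 10$ ($s{\left(h,J \right)} = -4 + 14 = 10$)
$\left(z{\left(-2 \right)} + s{\left(4,V \right)}\right) \left(-4\right) = \left(\frac{1}{6 - 2} + 10\right) \left(-4\right) = \left(\frac{1}{4} + 10\right) \left(-4\right) = \frac{41}{4} \left(-4\right) = -41$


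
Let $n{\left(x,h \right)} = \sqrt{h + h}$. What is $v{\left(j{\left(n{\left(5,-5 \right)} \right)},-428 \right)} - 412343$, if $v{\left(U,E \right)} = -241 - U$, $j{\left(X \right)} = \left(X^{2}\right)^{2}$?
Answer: $-412684$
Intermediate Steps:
$n{\left(x,h \right)} = \sqrt{2} \sqrt{h}$ ($n{\left(x,h \right)} = \sqrt{2 h} = \sqrt{2} \sqrt{h}$)
$j{\left(X \right)} = X^{4}$
$v{\left(j{\left(n{\left(5,-5 \right)} \right)},-428 \right)} - 412343 = \left(-241 - \left(\sqrt{2} \sqrt{-5}\right)^{4}\right) - 412343 = \left(-241 - \left(\sqrt{2} i \sqrt{5}\right)^{4}\right) - 412343 = \left(-241 - \left(i \sqrt{10}\right)^{4}\right) - 412343 = \left(-241 - 100\right) - 412343 = -341 - 412343 = -412684$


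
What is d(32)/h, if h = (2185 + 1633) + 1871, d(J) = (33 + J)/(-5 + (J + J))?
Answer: 65/335651 ≈ 0.00019365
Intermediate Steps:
d(J) = (33 + J)/(-5 + 2*J)
h = 5689 (h = 3818 + 1871 = 5689)
d(32)/h = ((33 + 32)/(-5 + 2*32))/5689 = (65/(-5 + 64))*(1/5689) = (65/59)*(1/5689) = 65/335651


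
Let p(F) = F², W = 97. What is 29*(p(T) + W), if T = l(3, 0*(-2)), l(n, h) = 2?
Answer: 2929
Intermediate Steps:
T = 2
29*(p(T) + W) = 29*(2² + 97) = 29*(4 + 97) = 29*101 = 2929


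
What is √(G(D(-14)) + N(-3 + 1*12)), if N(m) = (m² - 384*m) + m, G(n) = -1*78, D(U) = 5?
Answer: 2*I*√861 ≈ 58.686*I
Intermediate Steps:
G(n) = -78
N(m) = m² - 383*m
√(G(D(-14)) + N(-3 + 1*12)) = √(-78 + (-3 + 1*12)*(-383 + (-3 + 1*12))) = √(-78 + (-3 + 12)*(-383 + (-3 + 12))) = √(-78 + 9*(-383 + 9)) = √(-78 + 9*(-374)) = √(-78 - 3366) = √(-3444) = 2*I*√861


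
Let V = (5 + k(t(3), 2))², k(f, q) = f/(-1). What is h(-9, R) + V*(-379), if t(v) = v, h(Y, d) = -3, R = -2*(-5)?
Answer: -1519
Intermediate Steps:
R = 10
k(f, q) = -f (k(f, q) = f*(-1) = -f)
V = 4 (V = (5 - 1*3)² = (5 - 3)² = 2² = 4)
h(-9, R) + V*(-379) = -3 + 4*(-379) = -3 - 1516 = -1519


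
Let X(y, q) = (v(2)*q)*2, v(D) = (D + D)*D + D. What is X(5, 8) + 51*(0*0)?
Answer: 160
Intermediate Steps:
v(D) = D + 2*D**2 (v(D) = (2*D)*D + D = 2*D**2 + D = D + 2*D**2)
X(y, q) = 20*q (X(y, q) = ((2*(1 + 2*2))*q)*2 = ((2*(1 + 4))*q)*2 = ((2*5)*q)*2 = (10*q)*2 = 20*q)
X(5, 8) + 51*(0*0) = 20*8 + 51*(0*0) = 160 + 51*0 = 160 + 0 = 160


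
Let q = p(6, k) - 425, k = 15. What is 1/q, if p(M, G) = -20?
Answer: -1/445 ≈ -0.0022472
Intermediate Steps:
q = -445 (q = -20 - 425 = -445)
1/q = 1/(-445) = -1/445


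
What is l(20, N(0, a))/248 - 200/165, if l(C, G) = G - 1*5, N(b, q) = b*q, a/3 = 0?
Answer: -10085/8184 ≈ -1.2323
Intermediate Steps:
a = 0 (a = 3*0 = 0)
l(C, G) = -5 + G (l(C, G) = G - 5 = -5 + G)
l(20, N(0, a))/248 - 200/165 = (-5 + 0*0)/248 - 200/165 = (-5 + 0)*(1/248) - 200*1/165 = -5*1/248 - 40/33 = -5/248 - 40/33 = -10085/8184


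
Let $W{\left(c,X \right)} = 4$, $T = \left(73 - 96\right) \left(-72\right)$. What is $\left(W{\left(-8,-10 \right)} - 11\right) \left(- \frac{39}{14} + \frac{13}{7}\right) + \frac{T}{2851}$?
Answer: $\frac{40375}{5702} \approx 7.0808$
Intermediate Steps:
$T = 1656$ ($T = \left(-23\right) \left(-72\right) = 1656$)
$\left(W{\left(-8,-10 \right)} - 11\right) \left(- \frac{39}{14} + \frac{13}{7}\right) + \frac{T}{2851} = \left(4 - 11\right) \left(- \frac{39}{14} + \frac{13}{7}\right) + \frac{1656}{2851} = - 7 \left(\left(-39\right) \frac{1}{14} + 13 \cdot \frac{1}{7}\right) + 1656 \cdot \frac{1}{2851} = - 7 \left(- \frac{39}{14} + \frac{13}{7}\right) + \frac{1656}{2851} = \left(-7\right) \left(- \frac{13}{14}\right) + \frac{1656}{2851} = \frac{13}{2} + \frac{1656}{2851} = \frac{40375}{5702}$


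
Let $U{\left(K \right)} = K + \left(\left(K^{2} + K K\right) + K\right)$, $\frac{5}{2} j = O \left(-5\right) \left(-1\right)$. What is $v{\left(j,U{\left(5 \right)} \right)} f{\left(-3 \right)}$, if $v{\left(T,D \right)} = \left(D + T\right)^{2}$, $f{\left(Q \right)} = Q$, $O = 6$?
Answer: $-15552$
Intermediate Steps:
$j = 12$ ($j = \frac{2 \cdot 6 \left(-5\right) \left(-1\right)}{5} = \frac{2 \left(\left(-30\right) \left(-1\right)\right)}{5} = \frac{2}{5} \cdot 30 = 12$)
$U{\left(K \right)} = 2 K + 2 K^{2}$ ($U{\left(K \right)} = K + \left(\left(K^{2} + K^{2}\right) + K\right) = K + \left(2 K^{2} + K\right) = K + \left(K + 2 K^{2}\right) = 2 K + 2 K^{2}$)
$v{\left(j,U{\left(5 \right)} \right)} f{\left(-3 \right)} = \left(2 \cdot 5 \left(1 + 5\right) + 12\right)^{2} \left(-3\right) = \left(2 \cdot 5 \cdot 6 + 12\right)^{2} \left(-3\right) = \left(60 + 12\right)^{2} \left(-3\right) = 72^{2} \left(-3\right) = 5184 \left(-3\right) = -15552$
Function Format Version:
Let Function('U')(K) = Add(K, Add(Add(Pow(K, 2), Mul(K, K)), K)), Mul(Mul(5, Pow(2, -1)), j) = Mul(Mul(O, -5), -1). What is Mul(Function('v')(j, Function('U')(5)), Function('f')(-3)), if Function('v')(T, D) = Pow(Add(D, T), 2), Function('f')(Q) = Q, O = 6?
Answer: -15552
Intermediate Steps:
j = 12 (j = Mul(Rational(2, 5), Mul(Mul(6, -5), -1)) = Mul(Rational(2, 5), Mul(-30, -1)) = Mul(Rational(2, 5), 30) = 12)
Function('U')(K) = Add(Mul(2, K), Mul(2, Pow(K, 2))) (Function('U')(K) = Add(K, Add(Add(Pow(K, 2), Pow(K, 2)), K)) = Add(K, Add(Mul(2, Pow(K, 2)), K)) = Add(K, Add(K, Mul(2, Pow(K, 2)))) = Add(Mul(2, K), Mul(2, Pow(K, 2))))
Mul(Function('v')(j, Function('U')(5)), Function('f')(-3)) = Mul(Pow(Add(Mul(2, 5, Add(1, 5)), 12), 2), -3) = Mul(Pow(Add(Mul(2, 5, 6), 12), 2), -3) = Mul(Pow(Add(60, 12), 2), -3) = Mul(Pow(72, 2), -3) = Mul(5184, -3) = -15552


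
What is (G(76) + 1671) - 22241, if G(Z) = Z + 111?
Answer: -20383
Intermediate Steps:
G(Z) = 111 + Z
(G(76) + 1671) - 22241 = ((111 + 76) + 1671) - 22241 = (187 + 1671) - 22241 = 1858 - 22241 = -20383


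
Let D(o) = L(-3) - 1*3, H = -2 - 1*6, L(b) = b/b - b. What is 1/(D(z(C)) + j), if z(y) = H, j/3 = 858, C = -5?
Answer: 1/2575 ≈ 0.00038835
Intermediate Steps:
j = 2574 (j = 3*858 = 2574)
L(b) = 1 - b
H = -8 (H = -2 - 6 = -8)
z(y) = -8
D(o) = 1 (D(o) = (1 - 1*(-3)) - 1*3 = (1 + 3) - 3 = 4 - 3 = 1)
1/(D(z(C)) + j) = 1/(1 + 2574) = 1/2575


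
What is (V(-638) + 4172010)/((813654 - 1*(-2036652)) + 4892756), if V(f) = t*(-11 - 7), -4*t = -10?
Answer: 4171965/7743062 ≈ 0.53880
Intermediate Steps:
t = 5/2 (t = -¼*(-10) = 5/2 ≈ 2.5000)
V(f) = -45 (V(f) = 5*(-11 - 7)/2 = (5/2)*(-18) = -45)
(V(-638) + 4172010)/((813654 - 1*(-2036652)) + 4892756) = (-45 + 4172010)/((813654 - 1*(-2036652)) + 4892756) = 4171965/((813654 + 2036652) + 4892756) = 4171965/(2850306 + 4892756) = 4171965/7743062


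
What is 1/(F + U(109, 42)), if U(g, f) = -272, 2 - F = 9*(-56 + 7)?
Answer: 1/171 ≈ 0.0058480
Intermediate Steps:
F = 443 (F = 2 - 9*(-56 + 7) = 2 - 9*(-49) = 2 - 1*(-441) = 2 + 441 = 443)
1/(F + U(109, 42)) = 1/(443 - 272) = 1/171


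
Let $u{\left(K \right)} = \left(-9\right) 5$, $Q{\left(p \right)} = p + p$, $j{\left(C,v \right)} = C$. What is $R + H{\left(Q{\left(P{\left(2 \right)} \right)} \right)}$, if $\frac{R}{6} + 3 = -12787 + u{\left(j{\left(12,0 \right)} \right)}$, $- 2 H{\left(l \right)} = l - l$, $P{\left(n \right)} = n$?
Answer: $-77010$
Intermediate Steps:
$Q{\left(p \right)} = 2 p$
$u{\left(K \right)} = -45$
$H{\left(l \right)} = 0$ ($H{\left(l \right)} = - \frac{l - l}{2} = \left(- \frac{1}{2}\right) 0 = 0$)
$R = -77010$ ($R = -18 + 6 \left(-12787 - 45\right) = -18 + 6 \left(-12832\right) = -18 - 76992 = -77010$)
$R + H{\left(Q{\left(P{\left(2 \right)} \right)} \right)} = -77010 + 0 = -77010$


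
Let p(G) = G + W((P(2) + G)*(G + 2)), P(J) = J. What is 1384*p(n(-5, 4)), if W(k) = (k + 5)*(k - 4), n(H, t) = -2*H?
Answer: 28884080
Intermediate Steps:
W(k) = (-4 + k)*(5 + k) (W(k) = (5 + k)*(-4 + k) = (-4 + k)*(5 + k))
p(G) = -20 + G + (2 + G)² + (2 + G)⁴ (p(G) = G + (-20 + (2 + G)*(G + 2) + ((2 + G)*(G + 2))²) = G + (-20 + (2 + G)*(2 + G) + ((2 + G)*(2 + G))²) = G + (-20 + (2 + G)² + ((2 + G)²)²) = G + (-20 + (2 + G)² + (2 + G)⁴) = -20 + G + (2 + G)² + (2 + G)⁴)
1384*p(n(-5, 4)) = 1384*((-2*(-5))*(37 + (-2*(-5))³ + 8*(-2*(-5))² + 25*(-2*(-5)))) = 1384*(10*(37 + 10³ + 8*10² + 25*10)) = 1384*(10*(37 + 1000 + 8*100 + 250)) = 1384*(10*(37 + 1000 + 800 + 250)) = 1384*(10*2087) = 1384*20870 = 28884080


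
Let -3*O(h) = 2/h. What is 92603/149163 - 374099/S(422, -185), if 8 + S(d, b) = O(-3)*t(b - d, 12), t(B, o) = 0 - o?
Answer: 23915450101/681888 ≈ 35072.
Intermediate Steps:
t(B, o) = -o
O(h) = -2/(3*h)
S(d, b) = -32/3 (S(d, b) = -8 + (-⅔/(-3))*(-1*12) = -8 - ⅔*(-⅓)*(-12) = -8 + (2/9)*(-12) = -8 - 8/3 = -32/3)
92603/149163 - 374099/S(422, -185) = 92603/149163 - 374099/(-32/3) = 92603*(1/149163) - 374099*(-3/32) = 13229/21309 + 1122297/32 = 23915450101/681888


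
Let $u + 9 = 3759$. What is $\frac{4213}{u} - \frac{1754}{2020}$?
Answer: $\frac{48319}{189375} \approx 0.25515$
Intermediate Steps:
$u = 3750$ ($u = -9 + 3759 = 3750$)
$\frac{4213}{u} - \frac{1754}{2020} = \frac{4213}{3750} - \frac{1754}{2020} = 4213 \cdot \frac{1}{3750} - \frac{877}{1010} = \frac{4213}{3750} - \frac{877}{1010} = \frac{48319}{189375}$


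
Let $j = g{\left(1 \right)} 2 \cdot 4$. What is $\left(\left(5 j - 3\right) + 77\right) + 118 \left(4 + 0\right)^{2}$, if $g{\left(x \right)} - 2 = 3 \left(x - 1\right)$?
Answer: $2042$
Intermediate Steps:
$g{\left(x \right)} = -1 + 3 x$ ($g{\left(x \right)} = 2 + 3 \left(x - 1\right) = 2 + 3 \left(-1 + x\right) = 2 + \left(-3 + 3 x\right) = -1 + 3 x$)
$j = 16$ ($j = \left(-1 + 3 \cdot 1\right) 2 \cdot 4 = \left(-1 + 3\right) 2 \cdot 4 = 2 \cdot 2 \cdot 4 = 4 \cdot 4 = 16$)
$\left(\left(5 j - 3\right) + 77\right) + 118 \left(4 + 0\right)^{2} = \left(\left(5 \cdot 16 - 3\right) + 77\right) + 118 \left(4 + 0\right)^{2} = \left(\left(80 - 3\right) + 77\right) + 118 \cdot 4^{2} = \left(77 + 77\right) + 118 \cdot 16 = 154 + 1888 = 2042$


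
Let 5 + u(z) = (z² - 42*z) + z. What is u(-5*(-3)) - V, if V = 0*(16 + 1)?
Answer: -395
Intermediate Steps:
V = 0 (V = 0*17 = 0)
u(z) = -5 + z² - 41*z (u(z) = -5 + ((z² - 42*z) + z) = -5 + (z² - 41*z) = -5 + z² - 41*z)
u(-5*(-3)) - V = (-5 + (-5*(-3))² - (-205)*(-3)) - 1*0 = (-5 + 15² - 41*15) + 0 = (-5 + 225 - 615) + 0 = -395 + 0 = -395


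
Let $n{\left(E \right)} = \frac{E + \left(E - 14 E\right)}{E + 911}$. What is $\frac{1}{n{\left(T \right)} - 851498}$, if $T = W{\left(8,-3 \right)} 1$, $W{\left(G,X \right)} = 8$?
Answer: $- \frac{919}{782526758} \approx -1.1744 \cdot 10^{-6}$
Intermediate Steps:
$T = 8$ ($T = 8 \cdot 1 = 8$)
$n{\left(E \right)} = - \frac{12 E}{911 + E}$ ($n{\left(E \right)} = \frac{E - 13 E}{911 + E} = \frac{\left(-12\right) E}{911 + E} = - \frac{12 E}{911 + E}$)
$\frac{1}{n{\left(T \right)} - 851498} = \frac{1}{\left(-12\right) 8 \frac{1}{911 + 8} - 851498} = \frac{1}{\left(-12\right) 8 \cdot \frac{1}{919} - 851498} = \frac{1}{- \frac{96}{919} - 851498} = \frac{1}{- \frac{782526758}{919}} = - \frac{919}{782526758}$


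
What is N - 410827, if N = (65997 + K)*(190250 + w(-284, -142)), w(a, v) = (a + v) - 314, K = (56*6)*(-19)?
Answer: 11296848803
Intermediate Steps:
K = -6384 (K = 336*(-19) = -6384)
w(a, v) = -314 + a + v
N = 11297259630 (N = (65997 - 6384)*(190250 + (-314 - 284 - 142)) = 59613*(190250 - 740) = 59613*189510 = 11297259630)
N - 410827 = 11297259630 - 410827 = 11296848803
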